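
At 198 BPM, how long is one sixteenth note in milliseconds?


Let's work it out.
One quarter-note beat = 60000 / BPM = 60000 / 198 ms
Sixteenth note = 1/4 × quarter note
Duration = 1/4 × 60000 / 198 = 15000 / 198
= 75.8 ms


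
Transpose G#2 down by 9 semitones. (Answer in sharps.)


Solution.
G#2: chromatic position 8 in octave 2 → absolute = 2×12 + 8 = 32
Transpose down 9: 32 - 9 = 23
23 = 1×12 + 11 → B in octave 1
Result = B1


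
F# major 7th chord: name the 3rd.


Let's work it out.
Major 7th chord = root + major 3rd + perfect 5th + major 7th
Seventh chords stack in thirds, so the letter names are F-A-C-E
Root: F#
Major 3rd above F#: A#
Perfect 5th above F#: C#
Major 7th above F#: E#
The 3rd = A#


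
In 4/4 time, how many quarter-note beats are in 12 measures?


Time signature 4/4: the bottom number 4 means the quarter note gets one count
The top number 4 means 4 quarter-note beats per measure
Total = 4 × 12 measures
= 48 quarter-note beats


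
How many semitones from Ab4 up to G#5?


Solution.
Absolute semitone position = octave×12 + chromatic position
Ab4: 4×12 + 8 = 56
G#5: 5×12 + 8 = 68
Difference = 68 - 56 = 12
= 12 semitones


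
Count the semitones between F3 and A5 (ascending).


Absolute semitone position = octave×12 + chromatic position
F3: 3×12 + 5 = 41
A5: 5×12 + 9 = 69
Difference = 69 - 41 = 28
= 28 semitones


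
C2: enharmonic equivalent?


Step by step:
Enharmonic notes sound the same pitch but are spelled with different letter names
C and Dbb name the same pitch class
= Dbb2


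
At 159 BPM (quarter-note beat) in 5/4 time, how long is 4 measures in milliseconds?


Quarter-note beat duration = 60000 / 159 ms
Beats per measure (5/4) = 5
One measure = 5 × 60000 / 159 = 300000 / 159 ms
4 measures = 4 × 300000 / 159 = 1200000 / 159
= 7547.2 ms


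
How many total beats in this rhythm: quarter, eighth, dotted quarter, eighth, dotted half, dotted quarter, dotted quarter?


Step by step:
Beat values:
  quarter = 1 beat
  eighth = 0.5 beats
  dotted quarter = 1.5 beats
  eighth = 0.5 beats
  dotted half = 3 beats
  dotted quarter = 1.5 beats
  dotted quarter = 1.5 beats
Sum = 1 + 0.5 + 1.5 + 0.5 + 3 + 1.5 + 1.5
= 9.5 beats


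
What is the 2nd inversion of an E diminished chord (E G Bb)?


Root position: E G Bb
2nd inversion: move root and 3rd up an octave
Bass note: Bb
Notes (bottom to top) = Bb E G


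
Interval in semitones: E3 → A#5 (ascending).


Absolute semitone position = octave×12 + chromatic position
E3: 3×12 + 4 = 40
A#5: 5×12 + 10 = 70
Difference = 70 - 40 = 30
= 30 semitones


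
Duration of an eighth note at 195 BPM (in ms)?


Let's work it out.
One quarter-note beat = 60000 / BPM = 60000 / 195 ms
Eighth note = 1/2 × quarter note
Duration = 1/2 × 60000 / 195 = 30000 / 195
= 153.8 ms


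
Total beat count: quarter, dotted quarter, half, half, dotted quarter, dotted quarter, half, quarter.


Let's work it out.
Beat values:
  quarter = 1 beat
  dotted quarter = 1.5 beats
  half = 2 beats
  half = 2 beats
  dotted quarter = 1.5 beats
  dotted quarter = 1.5 beats
  half = 2 beats
  quarter = 1 beat
Sum = 1 + 1.5 + 2 + 2 + 1.5 + 1.5 + 2 + 1
= 12.5 beats


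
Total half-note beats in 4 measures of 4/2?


Reasoning:
Time signature 4/2: the bottom number 2 means the half note gets one count
The top number 4 means 4 half-note beats per measure
Total = 4 × 4 measures
= 16 half-note beats


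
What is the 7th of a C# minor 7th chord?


Minor 7th chord = root + minor 3rd + perfect 5th + minor 7th
Seventh chords stack in thirds, so the letter names are C-E-G-B
Root: C#
Minor 3rd above C#: E
Perfect 5th above C#: G#
Minor 7th above C#: B
The 7th = B


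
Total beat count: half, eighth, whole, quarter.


Beat values:
  half = 2 beats
  eighth = 0.5 beats
  whole = 4 beats
  quarter = 1 beat
Sum = 2 + 0.5 + 4 + 1
= 7.5 beats


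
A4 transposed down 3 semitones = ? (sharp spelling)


Let's work it out.
A4: chromatic position 9 in octave 4 → absolute = 4×12 + 9 = 57
Transpose down 3: 57 - 3 = 54
54 = 4×12 + 6 → F# in octave 4
Result = F#4


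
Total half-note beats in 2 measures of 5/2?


Let's work it out.
Time signature 5/2: the bottom number 2 means the half note gets one count
The top number 5 means 5 half-note beats per measure
Total = 5 × 2 measures
= 10 half-note beats


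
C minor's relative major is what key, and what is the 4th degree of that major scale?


Working:
The relative major shares the key signature and is a minor 3rd above the minor tonic
A minor 3rd above C is Eb
→ relative major of C minor is Eb major
Eb major scale: Eb F G Ab Bb C D
= Eb major; 4th degree = Ab


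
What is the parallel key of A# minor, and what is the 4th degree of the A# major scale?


Reasoning:
Parallel keys share the same tonic but differ in mode
A# minor → parallel is A# major
A# major scale: A# B# C## D# E# F## G##
= A# major; 4th degree = D#


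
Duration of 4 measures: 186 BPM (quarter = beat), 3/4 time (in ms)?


Working:
Quarter-note beat duration = 60000 / 186 ms
Beats per measure (3/4) = 3
One measure = 3 × 60000 / 186 = 180000 / 186 ms
4 measures = 4 × 180000 / 186 = 720000 / 186
= 3871.0 ms


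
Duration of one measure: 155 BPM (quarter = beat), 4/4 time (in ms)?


Step by step:
Quarter-note beat duration = 60000 / 155 ms
Beats per measure (4/4) = 4
One measure = 4 × 60000 / 155 = 240000 / 155 ms
= 1548.4 ms


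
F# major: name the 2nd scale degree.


Let's work it out.
Major scale pattern: W-W-H-W-W-W-H (2-2-1-2-2-2-1 semitones)
Starting from F#:
  F# + 2 semitones → G#
  G# + 2 semitones → A#
  A# + 1 semitone → B
  B + 2 semitones → C#
  C# + 2 semitones → D#
  D# + 2 semitones → E#
  E# + 1 semitone → F#
Scale: F# G# A# B C# D# E#
Degree 2 = G#


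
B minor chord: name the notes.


Minor triad = root + minor 3rd (3 semitones) + perfect 5th (7 semitones)
A triad on B stacks thirds, so the chord tones use letter names B-D-F
Root: B
Minor 3rd above B: D
Perfect 5th above B: F#
Chord = B D F#


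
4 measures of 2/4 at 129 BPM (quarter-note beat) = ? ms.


Reasoning:
Quarter-note beat duration = 60000 / 129 ms
Beats per measure (2/4) = 2
One measure = 2 × 60000 / 129 = 120000 / 129 ms
4 measures = 4 × 120000 / 129 = 480000 / 129
= 3720.9 ms


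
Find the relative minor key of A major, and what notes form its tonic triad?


Let's work it out.
The relative minor shares the major's key signature and starts on its 6th degree
6th degree = a major 6th above the tonic; a major 6th above A is F#
→ relative minor of A major is F# minor
Tonic triad of F# minor = root + minor 3rd + perfect 5th = F# A C#
= F# minor; triad = F# A C#


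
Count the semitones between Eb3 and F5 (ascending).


Working:
Absolute semitone position = octave×12 + chromatic position
Eb3: 3×12 + 3 = 39
F5: 5×12 + 5 = 65
Difference = 65 - 39 = 26
= 26 semitones


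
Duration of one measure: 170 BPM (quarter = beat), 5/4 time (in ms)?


Quarter-note beat duration = 60000 / 170 ms
Beats per measure (5/4) = 5
One measure = 5 × 60000 / 170 = 300000 / 170 ms
= 1764.7 ms


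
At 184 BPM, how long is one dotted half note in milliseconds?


Let's work it out.
One quarter-note beat = 60000 / BPM = 60000 / 184 ms
Dotted half note = 3 × quarter note
Duration = 3 × 60000 / 184 = 180000 / 184
= 978.3 ms


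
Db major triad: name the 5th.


Working:
Major triad = root + major 3rd (4 semitones) + perfect 5th (7 semitones)
A triad on Db stacks thirds, so the chord tones use letter names D-F-A
Root: Db
Major 3rd above Db: F
Perfect 5th above Db: Ab
The 5th = Ab


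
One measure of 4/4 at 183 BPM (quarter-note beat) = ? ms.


Working:
Quarter-note beat duration = 60000 / 183 ms
Beats per measure (4/4) = 4
One measure = 4 × 60000 / 183 = 240000 / 183 ms
= 1311.5 ms


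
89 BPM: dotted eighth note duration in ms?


Working:
One quarter-note beat = 60000 / BPM = 60000 / 89 ms
Dotted eighth note = 3/4 × quarter note
Duration = 3/4 × 60000 / 89 = 45000 / 89
= 505.6 ms


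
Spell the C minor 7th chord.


Reasoning:
Minor 7th chord = root + minor 3rd + perfect 5th + minor 7th
Seventh chords stack in thirds, so the letter names are C-E-G-B
Root: C
Minor 3rd above C: Eb
Perfect 5th above C: G
Minor 7th above C: Bb
Chord = C Eb G Bb


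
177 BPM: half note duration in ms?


Working:
One quarter-note beat = 60000 / BPM = 60000 / 177 ms
Half note = 2 × quarter note
Duration = 2 × 60000 / 177 = 120000 / 177
= 678.0 ms


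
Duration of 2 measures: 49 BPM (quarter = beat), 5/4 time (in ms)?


Quarter-note beat duration = 60000 / 49 ms
Beats per measure (5/4) = 5
One measure = 5 × 60000 / 49 = 300000 / 49 ms
2 measures = 2 × 300000 / 49 = 600000 / 49
= 12244.9 ms


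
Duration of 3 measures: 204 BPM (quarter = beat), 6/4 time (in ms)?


Solution.
Quarter-note beat duration = 60000 / 204 ms
Beats per measure (6/4) = 6
One measure = 6 × 60000 / 204 = 360000 / 204 ms
3 measures = 3 × 360000 / 204 = 1080000 / 204
= 5294.1 ms


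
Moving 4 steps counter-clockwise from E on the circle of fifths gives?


Solution.
Each counter-clockwise step moves down a perfect 5th (= up a perfect 4th)
From E: E → A → D → G → C
= C


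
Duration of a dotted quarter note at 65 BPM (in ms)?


One quarter-note beat = 60000 / BPM = 60000 / 65 ms
Dotted quarter note = 3/2 × quarter note
Duration = 3/2 × 60000 / 65 = 90000 / 65
= 1384.6 ms


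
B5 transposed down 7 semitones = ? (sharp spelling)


Let's work it out.
B5: chromatic position 11 in octave 5 → absolute = 5×12 + 11 = 71
Transpose down 7: 71 - 7 = 64
64 = 5×12 + 4 → E in octave 5
Result = E5


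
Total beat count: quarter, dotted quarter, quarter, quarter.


Solution.
Beat values:
  quarter = 1 beat
  dotted quarter = 1.5 beats
  quarter = 1 beat
  quarter = 1 beat
Sum = 1 + 1.5 + 1 + 1
= 4.5 beats


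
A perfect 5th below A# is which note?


Step by step:
A 5th spans 5 letter names, so from A we land on D
A perfect 5th = 7 semitones below A#
Spell D at that pitch: D#
= D#


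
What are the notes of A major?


Reasoning:
Major scale pattern: W-W-H-W-W-W-H (2-2-1-2-2-2-1 semitones)
Starting from A:
  A + 2 semitones → B
  B + 2 semitones → C#
  C# + 1 semitone → D
  D + 2 semitones → E
  E + 2 semitones → F#
  F# + 2 semitones → G#
  G# + 1 semitone → A
Scale = A B C# D E F# G#


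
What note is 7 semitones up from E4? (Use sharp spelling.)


Step by step:
E4: chromatic position 4 in octave 4 → absolute = 4×12 + 4 = 52
Transpose up 7: 52 + 7 = 59
59 = 4×12 + 11 → B in octave 4
Result = B4


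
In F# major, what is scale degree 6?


Major scale pattern: W-W-H-W-W-W-H (2-2-1-2-2-2-1 semitones)
Starting from F#:
  F# + 2 semitones → G#
  G# + 2 semitones → A#
  A# + 1 semitone → B
  B + 2 semitones → C#
  C# + 2 semitones → D#
  D# + 2 semitones → E#
  E# + 1 semitone → F#
Scale: F# G# A# B C# D# E#
Degree 6 = D#


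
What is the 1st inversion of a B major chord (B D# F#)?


Step by step:
Root position: B D# F#
1st inversion: move root up an octave
Bass note: D#
Notes (bottom to top) = D# F# B


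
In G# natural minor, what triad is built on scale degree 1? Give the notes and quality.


G# natural minor scale: G# A# B C# D# E F#
Diatonic triad on degree 1 stacks scale notes 1, 3, 5: G# B D#
G#→B = 3 semitones; G#→D# = 7 semitones → minor triad
= G# B D# (minor)


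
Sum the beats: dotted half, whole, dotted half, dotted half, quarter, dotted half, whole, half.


Beat values:
  dotted half = 3 beats
  whole = 4 beats
  dotted half = 3 beats
  dotted half = 3 beats
  quarter = 1 beat
  dotted half = 3 beats
  whole = 4 beats
  half = 2 beats
Sum = 3 + 4 + 3 + 3 + 1 + 3 + 4 + 2
= 23 beats


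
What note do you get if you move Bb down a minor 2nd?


Solution.
minor 2nd: 2 letter names, 1 semitones
Letter: B - 1 → A
Pitch: Bb - 1 semitones, spelled as an A → A
= A


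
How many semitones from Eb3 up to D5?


Reasoning:
Absolute semitone position = octave×12 + chromatic position
Eb3: 3×12 + 3 = 39
D5: 5×12 + 2 = 62
Difference = 62 - 39 = 23
= 23 semitones


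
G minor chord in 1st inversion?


Root position: G Bb D
1st inversion: move root up an octave
Bass note: Bb
Notes (bottom to top) = Bb D G


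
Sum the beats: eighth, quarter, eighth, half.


Reasoning:
Beat values:
  eighth = 0.5 beats
  quarter = 1 beat
  eighth = 0.5 beats
  half = 2 beats
Sum = 0.5 + 1 + 0.5 + 2
= 4 beats


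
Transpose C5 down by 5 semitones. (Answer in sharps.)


Working:
C5: chromatic position 0 in octave 5 → absolute = 5×12 + 0 = 60
Transpose down 5: 60 - 5 = 55
55 = 4×12 + 7 → G in octave 4
Result = G4


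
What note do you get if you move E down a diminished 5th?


Solution.
diminished 5th: 5 letter names, 6 semitones
Letter: E - 4 → A
Pitch: E - 6 semitones, spelled as an A → A#
= A#


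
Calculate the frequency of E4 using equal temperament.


Reasoning:
f = 440 × 2^(n/12) where n = semitones from A4
E4: -5 semitones from A4
f = 440 × 2^(-5/12)
f = 329.63 Hz


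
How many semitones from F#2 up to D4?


Step by step:
Absolute semitone position = octave×12 + chromatic position
F#2: 2×12 + 6 = 30
D4: 4×12 + 2 = 50
Difference = 50 - 30 = 20
= 20 semitones


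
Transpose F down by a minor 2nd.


Step by step:
minor 2nd: 2 letter names, 1 semitones
Letter: F - 1 → E
Pitch: F - 1 semitones, spelled as an E → E
= E


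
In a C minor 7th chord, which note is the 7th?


Solution.
Minor 7th chord = root + minor 3rd + perfect 5th + minor 7th
Seventh chords stack in thirds, so the letter names are C-E-G-B
Root: C
Minor 3rd above C: Eb
Perfect 5th above C: G
Minor 7th above C: Bb
The 7th = Bb


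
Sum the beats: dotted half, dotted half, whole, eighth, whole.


Let's work it out.
Beat values:
  dotted half = 3 beats
  dotted half = 3 beats
  whole = 4 beats
  eighth = 0.5 beats
  whole = 4 beats
Sum = 3 + 3 + 4 + 0.5 + 4
= 14.5 beats


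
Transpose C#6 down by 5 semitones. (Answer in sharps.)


Let's work it out.
C#6: chromatic position 1 in octave 6 → absolute = 6×12 + 1 = 73
Transpose down 5: 73 - 5 = 68
68 = 5×12 + 8 → G# in octave 5
Result = G#5


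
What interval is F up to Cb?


Let's work it out.
Letter names: F → C spans 5 letter names → a 5th
Semitones: F → Cb = 6 half-steps
A 5th of 6 semitones is a diminished 5th
= diminished 5th


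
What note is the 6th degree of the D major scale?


Solution.
Major scale pattern: W-W-H-W-W-W-H (2-2-1-2-2-2-1 semitones)
Starting from D:
  D + 2 semitones → E
  E + 2 semitones → F#
  F# + 1 semitone → G
  G + 2 semitones → A
  A + 2 semitones → B
  B + 2 semitones → C#
  C# + 1 semitone → D
Scale: D E F# G A B C#
Degree 6 = B


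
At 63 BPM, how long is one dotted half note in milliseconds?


Step by step:
One quarter-note beat = 60000 / BPM = 60000 / 63 ms
Dotted half note = 3 × quarter note
Duration = 3 × 60000 / 63 = 180000 / 63
= 2857.1 ms


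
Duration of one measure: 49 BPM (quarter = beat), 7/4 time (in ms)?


Reasoning:
Quarter-note beat duration = 60000 / 49 ms
Beats per measure (7/4) = 7
One measure = 7 × 60000 / 49 = 420000 / 49 ms
= 8571.4 ms


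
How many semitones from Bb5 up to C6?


Working:
Absolute semitone position = octave×12 + chromatic position
Bb5: 5×12 + 10 = 70
C6: 6×12 + 0 = 72
Difference = 72 - 70 = 2
= 2 semitones


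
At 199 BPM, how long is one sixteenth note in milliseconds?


Reasoning:
One quarter-note beat = 60000 / BPM = 60000 / 199 ms
Sixteenth note = 1/4 × quarter note
Duration = 1/4 × 60000 / 199 = 15000 / 199
= 75.4 ms


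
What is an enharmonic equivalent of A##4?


Step by step:
Enharmonic notes sound the same pitch but are spelled with different letter names
A## and B name the same pitch class
= B4


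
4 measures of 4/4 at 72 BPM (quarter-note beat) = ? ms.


Quarter-note beat duration = 60000 / 72 ms
Beats per measure (4/4) = 4
One measure = 4 × 60000 / 72 = 240000 / 72 ms
4 measures = 4 × 240000 / 72 = 960000 / 72
= 13333.3 ms


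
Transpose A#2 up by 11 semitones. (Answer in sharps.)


Reasoning:
A#2: chromatic position 10 in octave 2 → absolute = 2×12 + 10 = 34
Transpose up 11: 34 + 11 = 45
45 = 3×12 + 9 → A in octave 3
Result = A3


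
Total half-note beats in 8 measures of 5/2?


Step by step:
Time signature 5/2: the bottom number 2 means the half note gets one count
The top number 5 means 5 half-note beats per measure
Total = 5 × 8 measures
= 40 half-note beats


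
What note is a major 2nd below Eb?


A 2nd spans 2 letter names, so from E we land on D
A major 2nd = 2 semitones below Eb
Spell D at that pitch: Db
= Db


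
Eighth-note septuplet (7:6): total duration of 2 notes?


Reasoning:
Septuplet: 7 notes occupy the space of 6 eighth notes
Space = 6 × 1/2 = 3 beats
Each septuplet note = 3 / 7 = 3/7 beats
2 notes = 2 × 3/7 = 6/7
= 6/7 beats


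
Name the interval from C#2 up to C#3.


Let's work it out.
Letter names: C → C spans 8 letter names → an octave
Semitones: C#2 → C#3 = 12 half-steps
An octave of 12 semitones is a perfect octave
= perfect octave


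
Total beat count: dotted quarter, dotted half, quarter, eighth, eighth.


Beat values:
  dotted quarter = 1.5 beats
  dotted half = 3 beats
  quarter = 1 beat
  eighth = 0.5 beats
  eighth = 0.5 beats
Sum = 1.5 + 3 + 1 + 0.5 + 0.5
= 6.5 beats


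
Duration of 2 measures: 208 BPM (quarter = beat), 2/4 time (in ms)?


Reasoning:
Quarter-note beat duration = 60000 / 208 ms
Beats per measure (2/4) = 2
One measure = 2 × 60000 / 208 = 120000 / 208 ms
2 measures = 2 × 120000 / 208 = 240000 / 208
= 1153.8 ms


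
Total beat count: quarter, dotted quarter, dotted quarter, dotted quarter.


Beat values:
  quarter = 1 beat
  dotted quarter = 1.5 beats
  dotted quarter = 1.5 beats
  dotted quarter = 1.5 beats
Sum = 1 + 1.5 + 1.5 + 1.5
= 5.5 beats


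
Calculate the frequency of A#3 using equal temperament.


Solution.
f = 440 × 2^(n/12) where n = semitones from A4
A#3: -11 semitones from A4
f = 440 × 2^(-11/12)
f = 233.08 Hz


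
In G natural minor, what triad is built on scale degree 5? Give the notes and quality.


Step by step:
G natural minor scale: G A Bb C D Eb F
Diatonic triad on degree 5 stacks scale notes 5, 7, 2: D F A
D→F = 3 semitones; D→A = 7 semitones → minor triad
= D F A (minor)


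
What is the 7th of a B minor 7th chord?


Reasoning:
Minor 7th chord = root + minor 3rd + perfect 5th + minor 7th
Seventh chords stack in thirds, so the letter names are B-D-F-A
Root: B
Minor 3rd above B: D
Perfect 5th above B: F#
Minor 7th above B: A
The 7th = A


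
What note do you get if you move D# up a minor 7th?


Step by step:
minor 7th: 7 letter names, 10 semitones
Letter: D + 6 → C
Pitch: D# + 10 semitones, spelled as a C → C#
= C#


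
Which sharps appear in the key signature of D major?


Sharp major keys follow the circle of fifths: C(0), G(1), D(2), A(3), E(4), B(5), F#(6), C#(7)
D major has 2 sharps
Order of sharps: F# C# G# D# A# E# B# → first 2: F#, C#
= F#, C#


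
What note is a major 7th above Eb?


A 7th spans 7 letter names, so from E we land on D
A major 7th = 11 semitones above Eb
Spell D at that pitch: D
= D


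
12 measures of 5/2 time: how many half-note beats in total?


Solution.
Time signature 5/2: the bottom number 2 means the half note gets one count
The top number 5 means 5 half-note beats per measure
Total = 5 × 12 measures
= 60 half-note beats


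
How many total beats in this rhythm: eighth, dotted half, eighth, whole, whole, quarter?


Beat values:
  eighth = 0.5 beats
  dotted half = 3 beats
  eighth = 0.5 beats
  whole = 4 beats
  whole = 4 beats
  quarter = 1 beat
Sum = 0.5 + 3 + 0.5 + 4 + 4 + 1
= 13 beats


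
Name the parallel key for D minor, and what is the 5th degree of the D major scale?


Parallel keys share the same tonic but differ in mode
D minor → parallel is D major
D major scale: D E F# G A B C#
= D major; 5th degree = A


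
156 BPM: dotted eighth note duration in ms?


Working:
One quarter-note beat = 60000 / BPM = 60000 / 156 ms
Dotted eighth note = 3/4 × quarter note
Duration = 3/4 × 60000 / 156 = 45000 / 156
= 288.5 ms


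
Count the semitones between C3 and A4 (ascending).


Absolute semitone position = octave×12 + chromatic position
C3: 3×12 + 0 = 36
A4: 4×12 + 9 = 57
Difference = 57 - 36 = 21
= 21 semitones


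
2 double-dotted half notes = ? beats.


Solution.
Base half note = 2 beats
Dot 1 adds half the previous value: +1
Dot 2 adds half the previous value: +1/2
One double-dotted half = 2 + 1 + 1/2 = 7/2
2 of them = 2 × 7/2 = 7
= 7 beats


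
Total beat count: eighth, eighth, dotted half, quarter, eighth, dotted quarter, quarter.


Step by step:
Beat values:
  eighth = 0.5 beats
  eighth = 0.5 beats
  dotted half = 3 beats
  quarter = 1 beat
  eighth = 0.5 beats
  dotted quarter = 1.5 beats
  quarter = 1 beat
Sum = 0.5 + 0.5 + 3 + 1 + 0.5 + 1.5 + 1
= 8 beats


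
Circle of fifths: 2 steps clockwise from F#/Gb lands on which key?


Reasoning:
Each clockwise step on the circle of fifths moves up a perfect 5th
From F#/Gb: F#/Gb → Db → Ab
= Ab


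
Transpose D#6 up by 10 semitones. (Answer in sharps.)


D#6: chromatic position 3 in octave 6 → absolute = 6×12 + 3 = 75
Transpose up 10: 75 + 10 = 85
85 = 7×12 + 1 → C# in octave 7
Result = C#7


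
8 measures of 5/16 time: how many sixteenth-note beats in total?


Solution.
Time signature 5/16: the bottom number 16 means the sixteenth note gets one count
The top number 5 means 5 sixteenth-note beats per measure
Total = 5 × 8 measures
= 40 sixteenth-note beats


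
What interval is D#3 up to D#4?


Step by step:
Letter names: D → D spans 8 letter names → an octave
Semitones: D#3 → D#4 = 12 half-steps
An octave of 12 semitones is a perfect octave
= perfect octave


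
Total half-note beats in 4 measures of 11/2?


Reasoning:
Time signature 11/2: the bottom number 2 means the half note gets one count
The top number 11 means 11 half-note beats per measure
Total = 11 × 4 measures
= 44 half-note beats


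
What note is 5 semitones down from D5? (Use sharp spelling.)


Working:
D5: chromatic position 2 in octave 5 → absolute = 5×12 + 2 = 62
Transpose down 5: 62 - 5 = 57
57 = 4×12 + 9 → A in octave 4
Result = A4


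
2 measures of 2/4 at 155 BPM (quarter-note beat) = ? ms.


Reasoning:
Quarter-note beat duration = 60000 / 155 ms
Beats per measure (2/4) = 2
One measure = 2 × 60000 / 155 = 120000 / 155 ms
2 measures = 2 × 120000 / 155 = 240000 / 155
= 1548.4 ms


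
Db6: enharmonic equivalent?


Step by step:
Enharmonic notes sound the same pitch but are spelled with different letter names
Db and C# name the same pitch class
= C#6


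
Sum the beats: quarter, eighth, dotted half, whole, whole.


Let's work it out.
Beat values:
  quarter = 1 beat
  eighth = 0.5 beats
  dotted half = 3 beats
  whole = 4 beats
  whole = 4 beats
Sum = 1 + 0.5 + 3 + 4 + 4
= 12.5 beats


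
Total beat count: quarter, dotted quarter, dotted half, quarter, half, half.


Beat values:
  quarter = 1 beat
  dotted quarter = 1.5 beats
  dotted half = 3 beats
  quarter = 1 beat
  half = 2 beats
  half = 2 beats
Sum = 1 + 1.5 + 3 + 1 + 2 + 2
= 10.5 beats


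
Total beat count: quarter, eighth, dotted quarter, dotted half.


Working:
Beat values:
  quarter = 1 beat
  eighth = 0.5 beats
  dotted quarter = 1.5 beats
  dotted half = 3 beats
Sum = 1 + 0.5 + 1.5 + 3
= 6 beats


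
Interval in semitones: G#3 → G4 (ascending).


Step by step:
Absolute semitone position = octave×12 + chromatic position
G#3: 3×12 + 8 = 44
G4: 4×12 + 7 = 55
Difference = 55 - 44 = 11
= 11 semitones


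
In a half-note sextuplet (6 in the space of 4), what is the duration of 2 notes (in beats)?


Let's work it out.
Sextuplet: 6 notes occupy the space of 4 half notes
Space = 4 × 2 = 8 beats
Each sextuplet note = 8 / 6 = 4/3 beats
2 notes = 2 × 4/3 = 8/3
= 8/3 beats


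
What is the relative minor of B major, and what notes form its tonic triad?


The relative minor shares the major's key signature and starts on its 6th degree
6th degree = a major 6th above the tonic; a major 6th above B is G#
→ relative minor of B major is G# minor
Tonic triad of G# minor = root + minor 3rd + perfect 5th = G# B D#
= G# minor; triad = G# B D#


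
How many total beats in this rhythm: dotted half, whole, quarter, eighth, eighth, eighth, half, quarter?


Solution.
Beat values:
  dotted half = 3 beats
  whole = 4 beats
  quarter = 1 beat
  eighth = 0.5 beats
  eighth = 0.5 beats
  eighth = 0.5 beats
  half = 2 beats
  quarter = 1 beat
Sum = 3 + 4 + 1 + 0.5 + 0.5 + 0.5 + 2 + 1
= 12.5 beats


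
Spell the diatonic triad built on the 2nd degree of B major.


B major scale: B C# D# E F# G# A#
Diatonic triad on degree 2 stacks scale notes 2, 4, 6: C# E G#
C#→E = 3 semitones; C#→G# = 7 semitones → minor triad
= C# E G# (minor)


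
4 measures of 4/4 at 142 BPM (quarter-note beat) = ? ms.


Reasoning:
Quarter-note beat duration = 60000 / 142 ms
Beats per measure (4/4) = 4
One measure = 4 × 60000 / 142 = 240000 / 142 ms
4 measures = 4 × 240000 / 142 = 960000 / 142
= 6760.6 ms


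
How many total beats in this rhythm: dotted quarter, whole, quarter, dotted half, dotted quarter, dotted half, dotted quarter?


Working:
Beat values:
  dotted quarter = 1.5 beats
  whole = 4 beats
  quarter = 1 beat
  dotted half = 3 beats
  dotted quarter = 1.5 beats
  dotted half = 3 beats
  dotted quarter = 1.5 beats
Sum = 1.5 + 4 + 1 + 3 + 1.5 + 3 + 1.5
= 15.5 beats


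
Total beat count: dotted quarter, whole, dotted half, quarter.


Solution.
Beat values:
  dotted quarter = 1.5 beats
  whole = 4 beats
  dotted half = 3 beats
  quarter = 1 beat
Sum = 1.5 + 4 + 3 + 1
= 9.5 beats


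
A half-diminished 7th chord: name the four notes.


Half-diminished 7th chord = root + minor 3rd + diminished 5th + minor 7th
Seventh chords stack in thirds, so the letter names are A-C-E-G
Root: A
Minor 3rd above A: C
Diminished 5th above A: Eb
Minor 7th above A: G
Chord = A C Eb G


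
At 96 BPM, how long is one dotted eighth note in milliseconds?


Solution.
One quarter-note beat = 60000 / BPM = 60000 / 96 ms
Dotted eighth note = 3/4 × quarter note
Duration = 3/4 × 60000 / 96 = 45000 / 96
= 468.8 ms


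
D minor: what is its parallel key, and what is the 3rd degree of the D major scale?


Let's work it out.
Parallel keys share the same tonic but differ in mode
D minor → parallel is D major
D major scale: D E F# G A B C#
= D major; 3rd degree = F#


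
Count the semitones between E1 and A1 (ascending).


Absolute semitone position = octave×12 + chromatic position
E1: 1×12 + 4 = 16
A1: 1×12 + 9 = 21
Difference = 21 - 16 = 5
= 5 semitones


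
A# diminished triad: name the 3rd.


Diminished triad = root + minor 3rd (3 semitones) + diminished 5th (6 semitones)
A triad on A# stacks thirds, so the chord tones use letter names A-C-E
Root: A#
Minor 3rd above A#: C#
Diminished 5th above A#: E
The 3rd = C#


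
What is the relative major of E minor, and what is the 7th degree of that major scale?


Step by step:
The relative major shares the key signature and is a minor 3rd above the minor tonic
A minor 3rd above E is G
→ relative major of E minor is G major
G major scale: G A B C D E F#
= G major; 7th degree = F#


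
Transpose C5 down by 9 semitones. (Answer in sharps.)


C5: chromatic position 0 in octave 5 → absolute = 5×12 + 0 = 60
Transpose down 9: 60 - 9 = 51
51 = 4×12 + 3 → D# in octave 4
Result = D#4


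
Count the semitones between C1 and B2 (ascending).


Reasoning:
Absolute semitone position = octave×12 + chromatic position
C1: 1×12 + 0 = 12
B2: 2×12 + 11 = 35
Difference = 35 - 12 = 23
= 23 semitones


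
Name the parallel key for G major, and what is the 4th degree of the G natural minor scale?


Parallel keys share the same tonic but differ in mode
G major → parallel is G minor
G natural minor scale: G A Bb C D Eb F
= G minor; 4th degree = C


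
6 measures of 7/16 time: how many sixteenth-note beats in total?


Time signature 7/16: the bottom number 16 means the sixteenth note gets one count
The top number 7 means 7 sixteenth-note beats per measure
Total = 7 × 6 measures
= 42 sixteenth-note beats


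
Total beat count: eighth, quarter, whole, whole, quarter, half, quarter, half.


Beat values:
  eighth = 0.5 beats
  quarter = 1 beat
  whole = 4 beats
  whole = 4 beats
  quarter = 1 beat
  half = 2 beats
  quarter = 1 beat
  half = 2 beats
Sum = 0.5 + 1 + 4 + 4 + 1 + 2 + 1 + 2
= 15.5 beats


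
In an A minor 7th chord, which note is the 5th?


Minor 7th chord = root + minor 3rd + perfect 5th + minor 7th
Seventh chords stack in thirds, so the letter names are A-C-E-G
Root: A
Minor 3rd above A: C
Perfect 5th above A: E
Minor 7th above A: G
The 5th = E


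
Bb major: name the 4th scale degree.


Step by step:
Major scale pattern: W-W-H-W-W-W-H (2-2-1-2-2-2-1 semitones)
Starting from Bb:
  Bb + 2 semitones → C
  C + 2 semitones → D
  D + 1 semitone → Eb
  Eb + 2 semitones → F
  F + 2 semitones → G
  G + 2 semitones → A
  A + 1 semitone → Bb
Scale: Bb C D Eb F G A
Degree 4 = Eb


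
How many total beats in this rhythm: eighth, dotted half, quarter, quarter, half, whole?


Let's work it out.
Beat values:
  eighth = 0.5 beats
  dotted half = 3 beats
  quarter = 1 beat
  quarter = 1 beat
  half = 2 beats
  whole = 4 beats
Sum = 0.5 + 3 + 1 + 1 + 2 + 4
= 11.5 beats


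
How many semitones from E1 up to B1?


Step by step:
Absolute semitone position = octave×12 + chromatic position
E1: 1×12 + 4 = 16
B1: 1×12 + 11 = 23
Difference = 23 - 16 = 7
= 7 semitones


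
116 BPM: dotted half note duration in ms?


One quarter-note beat = 60000 / BPM = 60000 / 116 ms
Dotted half note = 3 × quarter note
Duration = 3 × 60000 / 116 = 180000 / 116
= 1551.7 ms


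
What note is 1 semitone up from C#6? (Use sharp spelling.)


Solution.
C#6: chromatic position 1 in octave 6 → absolute = 6×12 + 1 = 73
Transpose up 1: 73 + 1 = 74
74 = 6×12 + 2 → D in octave 6
Result = D6


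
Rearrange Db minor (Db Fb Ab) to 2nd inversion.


Root position: Db Fb Ab
2nd inversion: move root and 3rd up an octave
Bass note: Ab
Notes (bottom to top) = Ab Db Fb


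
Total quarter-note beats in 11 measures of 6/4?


Reasoning:
Time signature 6/4: the bottom number 4 means the quarter note gets one count
The top number 6 means 6 quarter-note beats per measure
Total = 6 × 11 measures
= 66 quarter-note beats


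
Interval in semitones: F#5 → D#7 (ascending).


Working:
Absolute semitone position = octave×12 + chromatic position
F#5: 5×12 + 6 = 66
D#7: 7×12 + 3 = 87
Difference = 87 - 66 = 21
= 21 semitones


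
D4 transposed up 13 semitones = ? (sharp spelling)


Reasoning:
D4: chromatic position 2 in octave 4 → absolute = 4×12 + 2 = 50
Transpose up 13: 50 + 13 = 63
63 = 5×12 + 3 → D# in octave 5
Result = D#5


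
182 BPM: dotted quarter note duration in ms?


Let's work it out.
One quarter-note beat = 60000 / BPM = 60000 / 182 ms
Dotted quarter note = 3/2 × quarter note
Duration = 3/2 × 60000 / 182 = 90000 / 182
= 494.5 ms


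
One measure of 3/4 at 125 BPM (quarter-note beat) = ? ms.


Solution.
Quarter-note beat duration = 60000 / 125 ms
Beats per measure (3/4) = 3
One measure = 3 × 60000 / 125 = 180000 / 125 ms
= 1440.0 ms


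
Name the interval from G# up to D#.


Reasoning:
Letter names: G → D spans 5 letter names → a 5th
Semitones: G# → D# = 7 half-steps
A 5th of 7 semitones is a perfect 5th
= perfect 5th


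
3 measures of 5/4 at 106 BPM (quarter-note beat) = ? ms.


Reasoning:
Quarter-note beat duration = 60000 / 106 ms
Beats per measure (5/4) = 5
One measure = 5 × 60000 / 106 = 300000 / 106 ms
3 measures = 3 × 300000 / 106 = 900000 / 106
= 8490.6 ms


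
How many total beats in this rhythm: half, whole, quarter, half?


Beat values:
  half = 2 beats
  whole = 4 beats
  quarter = 1 beat
  half = 2 beats
Sum = 2 + 4 + 1 + 2
= 9 beats


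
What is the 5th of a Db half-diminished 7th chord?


Reasoning:
Half-diminished 7th chord = root + minor 3rd + diminished 5th + minor 7th
Seventh chords stack in thirds, so the letter names are D-F-A-C
Root: Db
Minor 3rd above Db: Fb
Diminished 5th above Db: Abb
Minor 7th above Db: Cb
The 5th = Abb


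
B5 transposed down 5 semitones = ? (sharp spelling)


Step by step:
B5: chromatic position 11 in octave 5 → absolute = 5×12 + 11 = 71
Transpose down 5: 71 - 5 = 66
66 = 5×12 + 6 → F# in octave 5
Result = F#5


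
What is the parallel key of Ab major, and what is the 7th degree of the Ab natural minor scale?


Parallel keys share the same tonic but differ in mode
Ab major → parallel is Ab minor
Ab natural minor scale: Ab Bb Cb Db Eb Fb Gb
= Ab minor; 7th degree = Gb


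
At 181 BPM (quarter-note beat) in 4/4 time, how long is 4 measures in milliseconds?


Let's work it out.
Quarter-note beat duration = 60000 / 181 ms
Beats per measure (4/4) = 4
One measure = 4 × 60000 / 181 = 240000 / 181 ms
4 measures = 4 × 240000 / 181 = 960000 / 181
= 5303.9 ms


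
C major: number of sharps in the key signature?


Reasoning:
Sharp major keys follow the circle of fifths: C(0), G(1), D(2), A(3), E(4), B(5), F#(6), C#(7)
C major has 0 sharps
= 0 sharps


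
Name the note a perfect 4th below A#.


Reasoning:
A 4th spans 4 letter names, so from A we land on E
A perfect 4th = 5 semitones below A#
Spell E at that pitch: E#
= E#


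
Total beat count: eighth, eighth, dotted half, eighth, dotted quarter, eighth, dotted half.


Reasoning:
Beat values:
  eighth = 0.5 beats
  eighth = 0.5 beats
  dotted half = 3 beats
  eighth = 0.5 beats
  dotted quarter = 1.5 beats
  eighth = 0.5 beats
  dotted half = 3 beats
Sum = 0.5 + 0.5 + 3 + 0.5 + 1.5 + 0.5 + 3
= 9.5 beats


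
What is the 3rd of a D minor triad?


Solution.
Minor triad = root + minor 3rd (3 semitones) + perfect 5th (7 semitones)
A triad on D stacks thirds, so the chord tones use letter names D-F-A
Root: D
Minor 3rd above D: F
Perfect 5th above D: A
The 3rd = F


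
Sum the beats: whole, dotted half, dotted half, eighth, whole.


Beat values:
  whole = 4 beats
  dotted half = 3 beats
  dotted half = 3 beats
  eighth = 0.5 beats
  whole = 4 beats
Sum = 4 + 3 + 3 + 0.5 + 4
= 14.5 beats


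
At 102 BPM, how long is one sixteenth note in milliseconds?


Let's work it out.
One quarter-note beat = 60000 / BPM = 60000 / 102 ms
Sixteenth note = 1/4 × quarter note
Duration = 1/4 × 60000 / 102 = 15000 / 102
= 147.1 ms


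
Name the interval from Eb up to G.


Let's work it out.
Letter names: E → G spans 3 letter names → a 3rd
Semitones: Eb → G = 4 half-steps
A 3rd of 4 semitones is a major 3rd
= major 3rd


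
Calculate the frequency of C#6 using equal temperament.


f = 440 × 2^(n/12) where n = semitones from A4
C#6: 16 semitones from A4
f = 440 × 2^(16/12)
f = 1108.73 Hz


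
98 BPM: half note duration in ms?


Let's work it out.
One quarter-note beat = 60000 / BPM = 60000 / 98 ms
Half note = 2 × quarter note
Duration = 2 × 60000 / 98 = 120000 / 98
= 1224.5 ms


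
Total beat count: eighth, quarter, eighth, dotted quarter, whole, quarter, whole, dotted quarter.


Reasoning:
Beat values:
  eighth = 0.5 beats
  quarter = 1 beat
  eighth = 0.5 beats
  dotted quarter = 1.5 beats
  whole = 4 beats
  quarter = 1 beat
  whole = 4 beats
  dotted quarter = 1.5 beats
Sum = 0.5 + 1 + 0.5 + 1.5 + 4 + 1 + 4 + 1.5
= 14 beats


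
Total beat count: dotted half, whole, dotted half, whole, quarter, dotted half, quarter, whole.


Step by step:
Beat values:
  dotted half = 3 beats
  whole = 4 beats
  dotted half = 3 beats
  whole = 4 beats
  quarter = 1 beat
  dotted half = 3 beats
  quarter = 1 beat
  whole = 4 beats
Sum = 3 + 4 + 3 + 4 + 1 + 3 + 1 + 4
= 23 beats


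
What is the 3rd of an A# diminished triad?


Let's work it out.
Diminished triad = root + minor 3rd (3 semitones) + diminished 5th (6 semitones)
A triad on A# stacks thirds, so the chord tones use letter names A-C-E
Root: A#
Minor 3rd above A#: C#
Diminished 5th above A#: E
The 3rd = C#


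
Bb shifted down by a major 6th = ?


Reasoning:
major 6th: 6 letter names, 9 semitones
Letter: B - 5 → D
Pitch: Bb - 9 semitones, spelled as a D → Db
= Db


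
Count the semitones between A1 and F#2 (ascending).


Solution.
Absolute semitone position = octave×12 + chromatic position
A1: 1×12 + 9 = 21
F#2: 2×12 + 6 = 30
Difference = 30 - 21 = 9
= 9 semitones


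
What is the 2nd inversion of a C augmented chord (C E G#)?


Solution.
Root position: C E G#
2nd inversion: move root and 3rd up an octave
Bass note: G#
Notes (bottom to top) = G# C E


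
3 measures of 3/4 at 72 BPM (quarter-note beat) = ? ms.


Quarter-note beat duration = 60000 / 72 ms
Beats per measure (3/4) = 3
One measure = 3 × 60000 / 72 = 180000 / 72 ms
3 measures = 3 × 180000 / 72 = 540000 / 72
= 7500.0 ms


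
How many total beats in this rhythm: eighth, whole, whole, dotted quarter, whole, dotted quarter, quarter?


Working:
Beat values:
  eighth = 0.5 beats
  whole = 4 beats
  whole = 4 beats
  dotted quarter = 1.5 beats
  whole = 4 beats
  dotted quarter = 1.5 beats
  quarter = 1 beat
Sum = 0.5 + 4 + 4 + 1.5 + 4 + 1.5 + 1
= 16.5 beats


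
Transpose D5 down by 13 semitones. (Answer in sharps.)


D5: chromatic position 2 in octave 5 → absolute = 5×12 + 2 = 62
Transpose down 13: 62 - 13 = 49
49 = 4×12 + 1 → C# in octave 4
Result = C#4


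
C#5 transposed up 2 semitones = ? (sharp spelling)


Reasoning:
C#5: chromatic position 1 in octave 5 → absolute = 5×12 + 1 = 61
Transpose up 2: 61 + 2 = 63
63 = 5×12 + 3 → D# in octave 5
Result = D#5


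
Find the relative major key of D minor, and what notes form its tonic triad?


Solution.
The relative major shares the key signature and is a minor 3rd above the minor tonic
A minor 3rd above D is F
→ relative major of D minor is F major
Tonic triad of F major = root + major 3rd + perfect 5th = F A C
= F major; triad = F A C


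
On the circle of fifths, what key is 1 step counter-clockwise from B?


Working:
Each counter-clockwise step moves down a perfect 5th (= up a perfect 4th)
From B: B → E
= E


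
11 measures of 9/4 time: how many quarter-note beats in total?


Let's work it out.
Time signature 9/4: the bottom number 4 means the quarter note gets one count
The top number 9 means 9 quarter-note beats per measure
Total = 9 × 11 measures
= 99 quarter-note beats


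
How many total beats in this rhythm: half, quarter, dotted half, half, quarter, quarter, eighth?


Beat values:
  half = 2 beats
  quarter = 1 beat
  dotted half = 3 beats
  half = 2 beats
  quarter = 1 beat
  quarter = 1 beat
  eighth = 0.5 beats
Sum = 2 + 1 + 3 + 2 + 1 + 1 + 0.5
= 10.5 beats


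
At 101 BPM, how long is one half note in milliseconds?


Solution.
One quarter-note beat = 60000 / BPM = 60000 / 101 ms
Half note = 2 × quarter note
Duration = 2 × 60000 / 101 = 120000 / 101
= 1188.1 ms


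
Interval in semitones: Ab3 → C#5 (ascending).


Absolute semitone position = octave×12 + chromatic position
Ab3: 3×12 + 8 = 44
C#5: 5×12 + 1 = 61
Difference = 61 - 44 = 17
= 17 semitones


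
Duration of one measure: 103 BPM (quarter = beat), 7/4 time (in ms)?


Solution.
Quarter-note beat duration = 60000 / 103 ms
Beats per measure (7/4) = 7
One measure = 7 × 60000 / 103 = 420000 / 103 ms
= 4077.7 ms
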